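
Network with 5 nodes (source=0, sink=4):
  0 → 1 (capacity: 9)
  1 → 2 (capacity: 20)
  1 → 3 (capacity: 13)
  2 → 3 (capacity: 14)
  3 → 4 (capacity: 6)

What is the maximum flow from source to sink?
Maximum flow = 6

Max flow: 6

Flow assignment:
  0 → 1: 6/9
  1 → 3: 6/13
  3 → 4: 6/6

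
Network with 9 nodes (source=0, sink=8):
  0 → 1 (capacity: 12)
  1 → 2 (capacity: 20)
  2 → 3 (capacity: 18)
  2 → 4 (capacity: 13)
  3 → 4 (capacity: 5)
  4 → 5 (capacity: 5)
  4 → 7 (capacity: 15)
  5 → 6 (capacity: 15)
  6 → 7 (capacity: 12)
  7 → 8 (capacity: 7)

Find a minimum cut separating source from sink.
Min cut value = 7, edges: (7,8)

Min cut value: 7
Partition: S = [0, 1, 2, 3, 4, 5, 6, 7], T = [8]
Cut edges: (7,8)

By max-flow min-cut theorem, max flow = min cut = 7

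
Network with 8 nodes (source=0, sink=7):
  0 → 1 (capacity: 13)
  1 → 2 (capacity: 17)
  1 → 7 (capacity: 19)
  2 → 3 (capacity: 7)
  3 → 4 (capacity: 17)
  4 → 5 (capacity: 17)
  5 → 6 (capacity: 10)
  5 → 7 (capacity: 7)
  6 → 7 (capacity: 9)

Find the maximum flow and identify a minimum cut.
Max flow = 13, Min cut edges: (0,1)

Maximum flow: 13
Minimum cut: (0,1)
Partition: S = [0], T = [1, 2, 3, 4, 5, 6, 7]

Max-flow min-cut theorem verified: both equal 13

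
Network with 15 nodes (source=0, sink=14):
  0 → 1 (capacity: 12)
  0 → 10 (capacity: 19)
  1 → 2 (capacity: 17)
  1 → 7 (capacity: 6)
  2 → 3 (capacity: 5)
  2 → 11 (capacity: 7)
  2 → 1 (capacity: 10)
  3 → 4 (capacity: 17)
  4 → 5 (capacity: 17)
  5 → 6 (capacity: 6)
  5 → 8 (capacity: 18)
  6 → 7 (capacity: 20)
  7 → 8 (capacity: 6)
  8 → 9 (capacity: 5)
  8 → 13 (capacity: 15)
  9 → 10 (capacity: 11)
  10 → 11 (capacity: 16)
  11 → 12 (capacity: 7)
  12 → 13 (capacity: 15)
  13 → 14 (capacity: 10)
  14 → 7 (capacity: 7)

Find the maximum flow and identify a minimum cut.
Max flow = 10, Min cut edges: (13,14)

Maximum flow: 10
Minimum cut: (13,14)
Partition: S = [0, 1, 2, 3, 4, 5, 6, 7, 8, 9, 10, 11, 12, 13], T = [14]

Max-flow min-cut theorem verified: both equal 10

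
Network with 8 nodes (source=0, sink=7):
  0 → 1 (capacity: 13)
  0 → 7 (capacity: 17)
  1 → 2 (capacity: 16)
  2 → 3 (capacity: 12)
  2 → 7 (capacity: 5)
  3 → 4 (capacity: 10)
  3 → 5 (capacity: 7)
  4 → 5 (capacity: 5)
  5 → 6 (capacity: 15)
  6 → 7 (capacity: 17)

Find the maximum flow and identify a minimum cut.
Max flow = 30, Min cut edges: (0,1), (0,7)

Maximum flow: 30
Minimum cut: (0,1), (0,7)
Partition: S = [0], T = [1, 2, 3, 4, 5, 6, 7]

Max-flow min-cut theorem verified: both equal 30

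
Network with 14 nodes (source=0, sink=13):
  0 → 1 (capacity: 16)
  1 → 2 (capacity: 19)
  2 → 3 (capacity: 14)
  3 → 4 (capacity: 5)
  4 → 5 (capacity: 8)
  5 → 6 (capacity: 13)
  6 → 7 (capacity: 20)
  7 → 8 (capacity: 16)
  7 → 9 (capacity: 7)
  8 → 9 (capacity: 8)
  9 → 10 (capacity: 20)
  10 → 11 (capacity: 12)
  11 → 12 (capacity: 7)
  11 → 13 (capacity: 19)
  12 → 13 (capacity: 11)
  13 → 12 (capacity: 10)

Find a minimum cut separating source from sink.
Min cut value = 5, edges: (3,4)

Min cut value: 5
Partition: S = [0, 1, 2, 3], T = [4, 5, 6, 7, 8, 9, 10, 11, 12, 13]
Cut edges: (3,4)

By max-flow min-cut theorem, max flow = min cut = 5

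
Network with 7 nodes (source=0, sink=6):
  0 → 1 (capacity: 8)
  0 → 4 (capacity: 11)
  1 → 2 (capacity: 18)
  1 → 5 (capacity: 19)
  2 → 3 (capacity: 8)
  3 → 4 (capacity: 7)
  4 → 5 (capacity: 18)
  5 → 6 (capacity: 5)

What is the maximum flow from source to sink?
Maximum flow = 5

Max flow: 5

Flow assignment:
  0 → 4: 5/11
  4 → 5: 5/18
  5 → 6: 5/5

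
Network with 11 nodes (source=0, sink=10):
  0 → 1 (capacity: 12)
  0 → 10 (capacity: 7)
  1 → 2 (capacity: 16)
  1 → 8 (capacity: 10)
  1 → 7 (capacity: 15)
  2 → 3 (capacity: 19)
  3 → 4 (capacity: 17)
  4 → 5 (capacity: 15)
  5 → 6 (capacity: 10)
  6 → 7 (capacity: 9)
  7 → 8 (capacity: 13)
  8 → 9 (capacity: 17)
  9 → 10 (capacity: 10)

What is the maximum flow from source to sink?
Maximum flow = 17

Max flow: 17

Flow assignment:
  0 → 1: 10/12
  0 → 10: 7/7
  1 → 8: 8/10
  1 → 7: 2/15
  7 → 8: 2/13
  8 → 9: 10/17
  9 → 10: 10/10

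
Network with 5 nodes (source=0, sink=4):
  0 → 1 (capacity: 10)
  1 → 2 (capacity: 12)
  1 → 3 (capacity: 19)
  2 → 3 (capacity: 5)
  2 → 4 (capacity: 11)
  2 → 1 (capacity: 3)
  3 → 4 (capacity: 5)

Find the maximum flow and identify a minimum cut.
Max flow = 10, Min cut edges: (0,1)

Maximum flow: 10
Minimum cut: (0,1)
Partition: S = [0], T = [1, 2, 3, 4]

Max-flow min-cut theorem verified: both equal 10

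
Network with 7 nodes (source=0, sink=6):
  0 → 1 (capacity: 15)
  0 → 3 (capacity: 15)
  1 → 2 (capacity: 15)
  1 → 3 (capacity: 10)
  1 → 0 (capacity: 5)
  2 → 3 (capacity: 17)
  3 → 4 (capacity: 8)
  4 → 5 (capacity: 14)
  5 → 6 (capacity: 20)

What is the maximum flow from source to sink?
Maximum flow = 8

Max flow: 8

Flow assignment:
  0 → 1: 8/15
  1 → 2: 5/15
  1 → 3: 3/10
  2 → 3: 5/17
  3 → 4: 8/8
  4 → 5: 8/14
  5 → 6: 8/20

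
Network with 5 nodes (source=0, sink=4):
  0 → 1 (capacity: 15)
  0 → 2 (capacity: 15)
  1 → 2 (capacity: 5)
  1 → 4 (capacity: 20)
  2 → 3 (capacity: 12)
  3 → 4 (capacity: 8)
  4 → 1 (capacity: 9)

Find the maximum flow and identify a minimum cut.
Max flow = 23, Min cut edges: (0,1), (3,4)

Maximum flow: 23
Minimum cut: (0,1), (3,4)
Partition: S = [0, 2, 3], T = [1, 4]

Max-flow min-cut theorem verified: both equal 23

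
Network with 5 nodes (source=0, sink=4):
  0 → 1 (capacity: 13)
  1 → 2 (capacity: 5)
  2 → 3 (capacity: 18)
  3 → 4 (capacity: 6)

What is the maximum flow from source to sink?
Maximum flow = 5

Max flow: 5

Flow assignment:
  0 → 1: 5/13
  1 → 2: 5/5
  2 → 3: 5/18
  3 → 4: 5/6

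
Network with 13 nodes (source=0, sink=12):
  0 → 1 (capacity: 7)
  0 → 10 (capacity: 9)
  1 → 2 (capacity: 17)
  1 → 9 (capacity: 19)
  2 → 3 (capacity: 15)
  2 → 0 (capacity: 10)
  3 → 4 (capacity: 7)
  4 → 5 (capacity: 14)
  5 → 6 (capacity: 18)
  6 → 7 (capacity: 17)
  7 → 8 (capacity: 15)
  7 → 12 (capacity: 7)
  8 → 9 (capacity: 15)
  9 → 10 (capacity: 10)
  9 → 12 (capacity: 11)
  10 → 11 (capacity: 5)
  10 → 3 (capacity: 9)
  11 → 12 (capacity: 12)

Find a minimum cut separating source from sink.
Min cut value = 16, edges: (0,1), (0,10)

Min cut value: 16
Partition: S = [0], T = [1, 2, 3, 4, 5, 6, 7, 8, 9, 10, 11, 12]
Cut edges: (0,1), (0,10)

By max-flow min-cut theorem, max flow = min cut = 16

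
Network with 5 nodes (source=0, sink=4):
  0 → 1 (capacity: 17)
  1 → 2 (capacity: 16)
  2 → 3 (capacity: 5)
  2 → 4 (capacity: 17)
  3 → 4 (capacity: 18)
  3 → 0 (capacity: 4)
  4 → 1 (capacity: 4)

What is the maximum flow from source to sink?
Maximum flow = 16

Max flow: 16

Flow assignment:
  0 → 1: 16/17
  1 → 2: 16/16
  2 → 4: 16/17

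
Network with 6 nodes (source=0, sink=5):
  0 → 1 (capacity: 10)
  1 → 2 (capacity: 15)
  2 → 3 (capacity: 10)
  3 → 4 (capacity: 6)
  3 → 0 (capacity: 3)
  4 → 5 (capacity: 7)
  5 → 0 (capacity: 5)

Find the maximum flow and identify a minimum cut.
Max flow = 6, Min cut edges: (3,4)

Maximum flow: 6
Minimum cut: (3,4)
Partition: S = [0, 1, 2, 3], T = [4, 5]

Max-flow min-cut theorem verified: both equal 6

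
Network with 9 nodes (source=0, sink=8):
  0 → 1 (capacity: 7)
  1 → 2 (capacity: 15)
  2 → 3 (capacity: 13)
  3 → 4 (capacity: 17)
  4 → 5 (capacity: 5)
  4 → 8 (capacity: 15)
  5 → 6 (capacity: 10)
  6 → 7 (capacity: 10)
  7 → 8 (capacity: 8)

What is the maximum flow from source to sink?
Maximum flow = 7

Max flow: 7

Flow assignment:
  0 → 1: 7/7
  1 → 2: 7/15
  2 → 3: 7/13
  3 → 4: 7/17
  4 → 8: 7/15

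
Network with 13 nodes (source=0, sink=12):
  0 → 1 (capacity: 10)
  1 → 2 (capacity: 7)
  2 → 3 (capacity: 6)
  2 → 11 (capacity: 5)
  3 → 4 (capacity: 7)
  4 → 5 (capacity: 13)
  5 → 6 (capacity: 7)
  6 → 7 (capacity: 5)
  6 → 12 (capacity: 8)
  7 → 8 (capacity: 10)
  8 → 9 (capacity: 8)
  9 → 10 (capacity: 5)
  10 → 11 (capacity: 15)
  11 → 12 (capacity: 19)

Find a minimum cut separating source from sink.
Min cut value = 7, edges: (1,2)

Min cut value: 7
Partition: S = [0, 1], T = [2, 3, 4, 5, 6, 7, 8, 9, 10, 11, 12]
Cut edges: (1,2)

By max-flow min-cut theorem, max flow = min cut = 7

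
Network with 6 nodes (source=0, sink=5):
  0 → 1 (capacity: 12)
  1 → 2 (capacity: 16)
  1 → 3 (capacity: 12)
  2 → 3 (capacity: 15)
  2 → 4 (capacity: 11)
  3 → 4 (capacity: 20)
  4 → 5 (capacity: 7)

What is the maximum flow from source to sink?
Maximum flow = 7

Max flow: 7

Flow assignment:
  0 → 1: 7/12
  1 → 2: 7/16
  2 → 4: 7/11
  4 → 5: 7/7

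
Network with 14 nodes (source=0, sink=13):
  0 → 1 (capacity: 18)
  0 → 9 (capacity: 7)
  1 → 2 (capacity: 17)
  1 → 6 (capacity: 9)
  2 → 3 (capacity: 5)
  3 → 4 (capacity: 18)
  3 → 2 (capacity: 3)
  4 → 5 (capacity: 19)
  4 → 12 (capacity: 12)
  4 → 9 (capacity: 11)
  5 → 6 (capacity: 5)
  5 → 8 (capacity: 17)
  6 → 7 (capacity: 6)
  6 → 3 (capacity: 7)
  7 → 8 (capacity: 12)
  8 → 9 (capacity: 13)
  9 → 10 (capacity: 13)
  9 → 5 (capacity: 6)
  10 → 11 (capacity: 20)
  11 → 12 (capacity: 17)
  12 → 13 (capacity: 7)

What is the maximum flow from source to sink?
Maximum flow = 7

Max flow: 7

Flow assignment:
  0 → 1: 7/18
  1 → 2: 5/17
  1 → 6: 2/9
  2 → 3: 5/5
  3 → 4: 11/18
  4 → 9: 11/11
  5 → 6: 4/5
  6 → 3: 6/7
  9 → 10: 7/13
  9 → 5: 4/6
  10 → 11: 7/20
  11 → 12: 7/17
  12 → 13: 7/7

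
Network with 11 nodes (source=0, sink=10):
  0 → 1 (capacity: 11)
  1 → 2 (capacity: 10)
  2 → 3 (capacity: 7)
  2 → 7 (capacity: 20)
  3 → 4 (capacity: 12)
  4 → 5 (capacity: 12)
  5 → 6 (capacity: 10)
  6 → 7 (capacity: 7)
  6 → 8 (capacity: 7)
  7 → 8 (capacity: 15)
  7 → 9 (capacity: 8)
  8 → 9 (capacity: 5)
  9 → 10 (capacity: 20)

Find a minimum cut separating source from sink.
Min cut value = 10, edges: (1,2)

Min cut value: 10
Partition: S = [0, 1], T = [2, 3, 4, 5, 6, 7, 8, 9, 10]
Cut edges: (1,2)

By max-flow min-cut theorem, max flow = min cut = 10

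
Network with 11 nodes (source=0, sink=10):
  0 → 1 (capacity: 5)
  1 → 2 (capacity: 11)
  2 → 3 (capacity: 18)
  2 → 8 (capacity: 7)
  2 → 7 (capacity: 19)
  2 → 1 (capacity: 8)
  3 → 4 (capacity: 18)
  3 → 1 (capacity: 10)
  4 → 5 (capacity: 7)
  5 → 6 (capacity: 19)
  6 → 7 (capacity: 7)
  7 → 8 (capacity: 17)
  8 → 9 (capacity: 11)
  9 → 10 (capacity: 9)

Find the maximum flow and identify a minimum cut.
Max flow = 5, Min cut edges: (0,1)

Maximum flow: 5
Minimum cut: (0,1)
Partition: S = [0], T = [1, 2, 3, 4, 5, 6, 7, 8, 9, 10]

Max-flow min-cut theorem verified: both equal 5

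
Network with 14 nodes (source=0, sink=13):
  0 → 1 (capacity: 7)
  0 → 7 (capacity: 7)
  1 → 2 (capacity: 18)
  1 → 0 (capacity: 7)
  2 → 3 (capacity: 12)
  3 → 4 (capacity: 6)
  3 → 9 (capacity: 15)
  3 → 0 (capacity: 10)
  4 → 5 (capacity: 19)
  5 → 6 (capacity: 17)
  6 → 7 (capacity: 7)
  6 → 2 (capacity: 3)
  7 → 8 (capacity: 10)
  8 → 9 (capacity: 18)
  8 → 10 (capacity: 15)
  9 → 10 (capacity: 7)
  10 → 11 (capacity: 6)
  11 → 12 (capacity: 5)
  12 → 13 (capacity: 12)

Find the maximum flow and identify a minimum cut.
Max flow = 5, Min cut edges: (11,12)

Maximum flow: 5
Minimum cut: (11,12)
Partition: S = [0, 1, 2, 3, 4, 5, 6, 7, 8, 9, 10, 11], T = [12, 13]

Max-flow min-cut theorem verified: both equal 5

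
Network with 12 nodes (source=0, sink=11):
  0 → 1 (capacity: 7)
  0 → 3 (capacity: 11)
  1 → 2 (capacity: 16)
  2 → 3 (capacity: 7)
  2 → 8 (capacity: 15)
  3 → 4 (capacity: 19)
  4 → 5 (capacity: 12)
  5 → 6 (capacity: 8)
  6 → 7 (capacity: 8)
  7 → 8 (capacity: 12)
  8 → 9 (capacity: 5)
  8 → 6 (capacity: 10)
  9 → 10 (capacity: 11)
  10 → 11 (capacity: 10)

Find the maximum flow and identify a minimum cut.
Max flow = 5, Min cut edges: (8,9)

Maximum flow: 5
Minimum cut: (8,9)
Partition: S = [0, 1, 2, 3, 4, 5, 6, 7, 8], T = [9, 10, 11]

Max-flow min-cut theorem verified: both equal 5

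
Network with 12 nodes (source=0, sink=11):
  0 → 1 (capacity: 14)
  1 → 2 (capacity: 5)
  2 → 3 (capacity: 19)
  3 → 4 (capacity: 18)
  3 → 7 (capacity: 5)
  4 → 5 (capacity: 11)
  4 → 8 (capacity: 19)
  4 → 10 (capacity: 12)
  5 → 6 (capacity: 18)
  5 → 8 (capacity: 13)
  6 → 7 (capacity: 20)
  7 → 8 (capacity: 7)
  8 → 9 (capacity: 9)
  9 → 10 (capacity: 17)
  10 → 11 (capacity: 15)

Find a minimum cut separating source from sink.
Min cut value = 5, edges: (1,2)

Min cut value: 5
Partition: S = [0, 1], T = [2, 3, 4, 5, 6, 7, 8, 9, 10, 11]
Cut edges: (1,2)

By max-flow min-cut theorem, max flow = min cut = 5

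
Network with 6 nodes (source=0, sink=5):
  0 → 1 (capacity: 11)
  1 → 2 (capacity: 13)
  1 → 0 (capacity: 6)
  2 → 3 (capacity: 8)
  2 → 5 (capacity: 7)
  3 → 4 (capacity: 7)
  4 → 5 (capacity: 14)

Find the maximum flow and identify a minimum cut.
Max flow = 11, Min cut edges: (0,1)

Maximum flow: 11
Minimum cut: (0,1)
Partition: S = [0], T = [1, 2, 3, 4, 5]

Max-flow min-cut theorem verified: both equal 11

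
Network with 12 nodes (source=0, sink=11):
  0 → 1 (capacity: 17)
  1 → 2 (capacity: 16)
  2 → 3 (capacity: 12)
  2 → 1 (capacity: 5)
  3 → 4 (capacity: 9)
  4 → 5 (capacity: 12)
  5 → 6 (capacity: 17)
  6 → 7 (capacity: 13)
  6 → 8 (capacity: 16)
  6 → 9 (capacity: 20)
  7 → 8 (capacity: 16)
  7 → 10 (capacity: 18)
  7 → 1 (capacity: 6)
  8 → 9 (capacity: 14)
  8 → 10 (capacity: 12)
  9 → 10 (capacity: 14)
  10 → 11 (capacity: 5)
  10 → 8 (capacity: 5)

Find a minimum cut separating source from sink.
Min cut value = 5, edges: (10,11)

Min cut value: 5
Partition: S = [0, 1, 2, 3, 4, 5, 6, 7, 8, 9, 10], T = [11]
Cut edges: (10,11)

By max-flow min-cut theorem, max flow = min cut = 5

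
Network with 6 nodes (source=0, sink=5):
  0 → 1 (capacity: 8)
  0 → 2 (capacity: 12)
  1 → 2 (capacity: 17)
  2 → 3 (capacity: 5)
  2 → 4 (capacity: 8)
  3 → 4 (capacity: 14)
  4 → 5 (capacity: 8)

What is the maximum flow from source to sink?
Maximum flow = 8

Max flow: 8

Flow assignment:
  0 → 1: 1/8
  0 → 2: 7/12
  1 → 2: 1/17
  2 → 4: 8/8
  4 → 5: 8/8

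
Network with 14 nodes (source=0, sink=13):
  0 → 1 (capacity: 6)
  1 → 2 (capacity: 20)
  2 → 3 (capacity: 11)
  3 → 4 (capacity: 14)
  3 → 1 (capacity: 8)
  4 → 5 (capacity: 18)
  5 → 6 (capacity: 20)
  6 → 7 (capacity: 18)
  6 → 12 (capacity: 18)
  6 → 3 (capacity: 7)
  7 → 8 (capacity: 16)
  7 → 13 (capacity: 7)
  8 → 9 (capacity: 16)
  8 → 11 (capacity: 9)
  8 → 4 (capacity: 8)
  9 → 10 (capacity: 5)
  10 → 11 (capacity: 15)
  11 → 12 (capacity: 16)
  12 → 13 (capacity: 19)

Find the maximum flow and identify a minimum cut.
Max flow = 6, Min cut edges: (0,1)

Maximum flow: 6
Minimum cut: (0,1)
Partition: S = [0], T = [1, 2, 3, 4, 5, 6, 7, 8, 9, 10, 11, 12, 13]

Max-flow min-cut theorem verified: both equal 6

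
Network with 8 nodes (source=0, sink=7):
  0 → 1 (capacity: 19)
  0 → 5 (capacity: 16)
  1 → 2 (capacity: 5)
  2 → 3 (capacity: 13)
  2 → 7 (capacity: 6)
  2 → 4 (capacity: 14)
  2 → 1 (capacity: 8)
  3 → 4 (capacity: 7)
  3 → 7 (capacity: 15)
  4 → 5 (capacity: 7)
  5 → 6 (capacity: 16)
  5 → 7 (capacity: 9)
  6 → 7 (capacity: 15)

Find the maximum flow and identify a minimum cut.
Max flow = 21, Min cut edges: (0,5), (1,2)

Maximum flow: 21
Minimum cut: (0,5), (1,2)
Partition: S = [0, 1], T = [2, 3, 4, 5, 6, 7]

Max-flow min-cut theorem verified: both equal 21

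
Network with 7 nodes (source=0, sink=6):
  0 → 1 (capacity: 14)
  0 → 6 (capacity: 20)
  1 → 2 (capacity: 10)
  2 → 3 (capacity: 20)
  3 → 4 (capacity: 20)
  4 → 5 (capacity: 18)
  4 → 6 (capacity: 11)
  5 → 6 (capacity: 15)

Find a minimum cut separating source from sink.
Min cut value = 30, edges: (0,6), (1,2)

Min cut value: 30
Partition: S = [0, 1], T = [2, 3, 4, 5, 6]
Cut edges: (0,6), (1,2)

By max-flow min-cut theorem, max flow = min cut = 30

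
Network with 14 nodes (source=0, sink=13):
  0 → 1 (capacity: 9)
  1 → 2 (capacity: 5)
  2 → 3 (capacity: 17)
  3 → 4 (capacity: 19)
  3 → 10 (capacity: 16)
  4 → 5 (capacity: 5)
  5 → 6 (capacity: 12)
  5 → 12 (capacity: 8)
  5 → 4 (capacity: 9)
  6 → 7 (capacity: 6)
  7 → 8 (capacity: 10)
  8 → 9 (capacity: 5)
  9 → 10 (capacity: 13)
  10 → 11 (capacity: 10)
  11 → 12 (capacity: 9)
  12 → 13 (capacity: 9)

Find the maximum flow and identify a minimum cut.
Max flow = 5, Min cut edges: (1,2)

Maximum flow: 5
Minimum cut: (1,2)
Partition: S = [0, 1], T = [2, 3, 4, 5, 6, 7, 8, 9, 10, 11, 12, 13]

Max-flow min-cut theorem verified: both equal 5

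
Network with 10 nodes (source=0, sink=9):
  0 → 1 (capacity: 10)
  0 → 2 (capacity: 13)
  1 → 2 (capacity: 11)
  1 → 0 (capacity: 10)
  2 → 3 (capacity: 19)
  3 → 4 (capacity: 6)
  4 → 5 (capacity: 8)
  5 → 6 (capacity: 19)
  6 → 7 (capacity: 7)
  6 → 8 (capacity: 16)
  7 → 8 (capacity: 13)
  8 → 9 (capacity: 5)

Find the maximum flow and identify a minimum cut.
Max flow = 5, Min cut edges: (8,9)

Maximum flow: 5
Minimum cut: (8,9)
Partition: S = [0, 1, 2, 3, 4, 5, 6, 7, 8], T = [9]

Max-flow min-cut theorem verified: both equal 5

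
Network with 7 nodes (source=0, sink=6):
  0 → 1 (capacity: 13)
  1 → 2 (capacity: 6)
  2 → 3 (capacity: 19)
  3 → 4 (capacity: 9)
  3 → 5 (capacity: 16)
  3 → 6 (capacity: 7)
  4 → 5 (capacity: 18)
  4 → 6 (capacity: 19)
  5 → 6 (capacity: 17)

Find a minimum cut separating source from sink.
Min cut value = 6, edges: (1,2)

Min cut value: 6
Partition: S = [0, 1], T = [2, 3, 4, 5, 6]
Cut edges: (1,2)

By max-flow min-cut theorem, max flow = min cut = 6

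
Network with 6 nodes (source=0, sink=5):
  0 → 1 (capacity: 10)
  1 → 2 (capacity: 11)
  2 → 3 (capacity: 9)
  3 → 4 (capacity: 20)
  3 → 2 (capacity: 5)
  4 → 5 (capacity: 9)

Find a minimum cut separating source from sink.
Min cut value = 9, edges: (4,5)

Min cut value: 9
Partition: S = [0, 1, 2, 3, 4], T = [5]
Cut edges: (4,5)

By max-flow min-cut theorem, max flow = min cut = 9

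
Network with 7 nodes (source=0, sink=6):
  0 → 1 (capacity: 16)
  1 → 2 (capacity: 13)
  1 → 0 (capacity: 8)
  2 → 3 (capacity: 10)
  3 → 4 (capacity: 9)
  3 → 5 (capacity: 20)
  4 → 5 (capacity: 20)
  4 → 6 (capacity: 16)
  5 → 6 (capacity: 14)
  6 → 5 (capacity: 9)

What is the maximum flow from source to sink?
Maximum flow = 10

Max flow: 10

Flow assignment:
  0 → 1: 10/16
  1 → 2: 10/13
  2 → 3: 10/10
  3 → 4: 9/9
  3 → 5: 1/20
  4 → 6: 9/16
  5 → 6: 1/14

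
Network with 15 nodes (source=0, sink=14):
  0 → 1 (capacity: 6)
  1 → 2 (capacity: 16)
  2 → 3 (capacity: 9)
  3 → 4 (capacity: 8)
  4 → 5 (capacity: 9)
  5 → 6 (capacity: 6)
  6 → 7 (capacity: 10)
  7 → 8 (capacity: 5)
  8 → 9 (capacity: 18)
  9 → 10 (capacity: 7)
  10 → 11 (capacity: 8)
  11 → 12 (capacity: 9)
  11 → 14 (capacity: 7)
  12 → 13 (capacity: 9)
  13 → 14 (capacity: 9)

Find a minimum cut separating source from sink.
Min cut value = 5, edges: (7,8)

Min cut value: 5
Partition: S = [0, 1, 2, 3, 4, 5, 6, 7], T = [8, 9, 10, 11, 12, 13, 14]
Cut edges: (7,8)

By max-flow min-cut theorem, max flow = min cut = 5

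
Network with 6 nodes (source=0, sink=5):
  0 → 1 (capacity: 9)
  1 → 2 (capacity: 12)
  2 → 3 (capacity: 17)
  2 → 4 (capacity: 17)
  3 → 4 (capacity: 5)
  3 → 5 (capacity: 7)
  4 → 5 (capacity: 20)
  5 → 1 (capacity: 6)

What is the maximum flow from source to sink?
Maximum flow = 9

Max flow: 9

Flow assignment:
  0 → 1: 9/9
  1 → 2: 9/12
  2 → 3: 9/17
  3 → 4: 2/5
  3 → 5: 7/7
  4 → 5: 2/20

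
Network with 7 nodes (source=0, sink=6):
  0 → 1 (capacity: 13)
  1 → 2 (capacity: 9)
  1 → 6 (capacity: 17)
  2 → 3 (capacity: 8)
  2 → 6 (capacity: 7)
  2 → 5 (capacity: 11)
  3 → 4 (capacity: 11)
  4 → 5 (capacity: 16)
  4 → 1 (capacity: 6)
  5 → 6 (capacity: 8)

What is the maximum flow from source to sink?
Maximum flow = 13

Max flow: 13

Flow assignment:
  0 → 1: 13/13
  1 → 6: 13/17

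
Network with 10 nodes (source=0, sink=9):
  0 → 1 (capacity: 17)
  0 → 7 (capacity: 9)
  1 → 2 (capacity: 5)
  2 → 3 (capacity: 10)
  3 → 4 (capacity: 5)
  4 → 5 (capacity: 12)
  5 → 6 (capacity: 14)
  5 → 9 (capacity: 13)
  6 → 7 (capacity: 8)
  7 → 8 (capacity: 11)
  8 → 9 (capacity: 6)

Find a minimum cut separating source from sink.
Min cut value = 11, edges: (3,4), (8,9)

Min cut value: 11
Partition: S = [0, 1, 2, 3, 6, 7, 8], T = [4, 5, 9]
Cut edges: (3,4), (8,9)

By max-flow min-cut theorem, max flow = min cut = 11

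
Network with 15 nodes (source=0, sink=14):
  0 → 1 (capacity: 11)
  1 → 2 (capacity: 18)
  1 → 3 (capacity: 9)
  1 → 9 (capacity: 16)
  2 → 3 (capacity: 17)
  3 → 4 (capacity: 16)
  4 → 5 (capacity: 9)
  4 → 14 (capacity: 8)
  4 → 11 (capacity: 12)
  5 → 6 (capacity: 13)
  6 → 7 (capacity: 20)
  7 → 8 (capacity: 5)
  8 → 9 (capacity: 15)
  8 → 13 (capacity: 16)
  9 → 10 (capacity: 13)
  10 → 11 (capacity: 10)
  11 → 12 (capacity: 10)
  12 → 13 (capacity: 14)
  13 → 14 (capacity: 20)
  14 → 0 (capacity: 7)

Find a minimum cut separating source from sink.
Min cut value = 11, edges: (0,1)

Min cut value: 11
Partition: S = [0], T = [1, 2, 3, 4, 5, 6, 7, 8, 9, 10, 11, 12, 13, 14]
Cut edges: (0,1)

By max-flow min-cut theorem, max flow = min cut = 11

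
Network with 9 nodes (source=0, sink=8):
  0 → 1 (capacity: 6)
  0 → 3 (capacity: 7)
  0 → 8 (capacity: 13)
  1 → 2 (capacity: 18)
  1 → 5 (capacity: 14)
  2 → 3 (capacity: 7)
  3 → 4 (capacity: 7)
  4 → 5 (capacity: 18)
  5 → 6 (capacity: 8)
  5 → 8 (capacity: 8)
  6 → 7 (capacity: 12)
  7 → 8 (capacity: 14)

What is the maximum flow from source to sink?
Maximum flow = 26

Max flow: 26

Flow assignment:
  0 → 1: 6/6
  0 → 3: 7/7
  0 → 8: 13/13
  1 → 5: 6/14
  3 → 4: 7/7
  4 → 5: 7/18
  5 → 6: 5/8
  5 → 8: 8/8
  6 → 7: 5/12
  7 → 8: 5/14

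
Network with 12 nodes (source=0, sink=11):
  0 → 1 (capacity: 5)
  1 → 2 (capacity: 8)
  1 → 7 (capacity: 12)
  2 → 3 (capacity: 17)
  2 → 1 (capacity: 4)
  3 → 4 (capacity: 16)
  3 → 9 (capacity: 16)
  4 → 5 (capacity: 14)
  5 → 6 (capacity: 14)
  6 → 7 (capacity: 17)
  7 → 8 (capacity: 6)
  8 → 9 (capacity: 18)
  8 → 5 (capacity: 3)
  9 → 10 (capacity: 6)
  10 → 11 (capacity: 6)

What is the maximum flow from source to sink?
Maximum flow = 5

Max flow: 5

Flow assignment:
  0 → 1: 5/5
  1 → 2: 5/8
  2 → 3: 5/17
  3 → 9: 5/16
  9 → 10: 5/6
  10 → 11: 5/6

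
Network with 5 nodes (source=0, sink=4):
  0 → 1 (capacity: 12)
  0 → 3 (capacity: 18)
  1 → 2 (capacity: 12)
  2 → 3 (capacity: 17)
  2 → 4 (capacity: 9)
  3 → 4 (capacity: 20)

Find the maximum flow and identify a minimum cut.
Max flow = 29, Min cut edges: (2,4), (3,4)

Maximum flow: 29
Minimum cut: (2,4), (3,4)
Partition: S = [0, 1, 2, 3], T = [4]

Max-flow min-cut theorem verified: both equal 29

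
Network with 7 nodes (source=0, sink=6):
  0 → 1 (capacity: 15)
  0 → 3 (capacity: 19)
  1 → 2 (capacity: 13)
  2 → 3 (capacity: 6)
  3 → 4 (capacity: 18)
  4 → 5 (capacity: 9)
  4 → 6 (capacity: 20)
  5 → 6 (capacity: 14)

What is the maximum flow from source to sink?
Maximum flow = 18

Max flow: 18

Flow assignment:
  0 → 1: 6/15
  0 → 3: 12/19
  1 → 2: 6/13
  2 → 3: 6/6
  3 → 4: 18/18
  4 → 6: 18/20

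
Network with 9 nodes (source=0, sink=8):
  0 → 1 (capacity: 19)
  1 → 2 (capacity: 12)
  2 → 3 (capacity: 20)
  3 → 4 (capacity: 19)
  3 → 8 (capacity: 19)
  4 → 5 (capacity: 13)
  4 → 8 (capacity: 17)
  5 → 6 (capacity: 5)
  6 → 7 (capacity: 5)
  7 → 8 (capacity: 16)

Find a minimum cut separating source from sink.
Min cut value = 12, edges: (1,2)

Min cut value: 12
Partition: S = [0, 1], T = [2, 3, 4, 5, 6, 7, 8]
Cut edges: (1,2)

By max-flow min-cut theorem, max flow = min cut = 12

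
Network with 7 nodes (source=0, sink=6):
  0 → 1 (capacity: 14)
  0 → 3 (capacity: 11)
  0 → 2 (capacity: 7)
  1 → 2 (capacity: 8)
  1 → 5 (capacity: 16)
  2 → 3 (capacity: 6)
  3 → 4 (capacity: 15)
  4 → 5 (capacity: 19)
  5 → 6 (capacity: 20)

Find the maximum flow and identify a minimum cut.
Max flow = 20, Min cut edges: (5,6)

Maximum flow: 20
Minimum cut: (5,6)
Partition: S = [0, 1, 2, 3, 4, 5], T = [6]

Max-flow min-cut theorem verified: both equal 20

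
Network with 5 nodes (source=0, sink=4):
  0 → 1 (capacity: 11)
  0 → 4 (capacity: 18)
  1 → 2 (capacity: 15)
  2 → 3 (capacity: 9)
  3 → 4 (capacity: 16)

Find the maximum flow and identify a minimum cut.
Max flow = 27, Min cut edges: (0,4), (2,3)

Maximum flow: 27
Minimum cut: (0,4), (2,3)
Partition: S = [0, 1, 2], T = [3, 4]

Max-flow min-cut theorem verified: both equal 27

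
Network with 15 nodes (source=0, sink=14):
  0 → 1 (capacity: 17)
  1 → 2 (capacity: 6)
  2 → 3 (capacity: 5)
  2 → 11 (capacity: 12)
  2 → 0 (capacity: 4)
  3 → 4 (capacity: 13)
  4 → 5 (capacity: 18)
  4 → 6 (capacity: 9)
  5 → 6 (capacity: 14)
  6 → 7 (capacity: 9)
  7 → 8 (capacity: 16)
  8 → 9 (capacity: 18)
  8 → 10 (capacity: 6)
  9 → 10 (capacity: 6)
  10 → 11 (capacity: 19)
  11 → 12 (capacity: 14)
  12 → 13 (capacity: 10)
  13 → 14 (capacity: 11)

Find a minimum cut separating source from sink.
Min cut value = 6, edges: (1,2)

Min cut value: 6
Partition: S = [0, 1], T = [2, 3, 4, 5, 6, 7, 8, 9, 10, 11, 12, 13, 14]
Cut edges: (1,2)

By max-flow min-cut theorem, max flow = min cut = 6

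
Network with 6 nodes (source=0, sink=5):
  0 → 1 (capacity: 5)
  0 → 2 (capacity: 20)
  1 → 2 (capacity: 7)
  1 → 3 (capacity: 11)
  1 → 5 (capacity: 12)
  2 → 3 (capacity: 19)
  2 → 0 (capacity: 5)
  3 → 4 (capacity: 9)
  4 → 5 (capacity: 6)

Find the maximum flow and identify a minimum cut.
Max flow = 11, Min cut edges: (0,1), (4,5)

Maximum flow: 11
Minimum cut: (0,1), (4,5)
Partition: S = [0, 2, 3, 4], T = [1, 5]

Max-flow min-cut theorem verified: both equal 11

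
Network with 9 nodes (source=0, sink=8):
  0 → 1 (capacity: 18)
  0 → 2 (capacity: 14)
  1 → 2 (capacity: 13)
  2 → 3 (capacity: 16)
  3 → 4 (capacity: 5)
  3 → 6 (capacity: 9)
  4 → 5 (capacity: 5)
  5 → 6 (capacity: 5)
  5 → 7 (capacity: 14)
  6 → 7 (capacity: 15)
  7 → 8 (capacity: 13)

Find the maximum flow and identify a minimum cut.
Max flow = 13, Min cut edges: (7,8)

Maximum flow: 13
Minimum cut: (7,8)
Partition: S = [0, 1, 2, 3, 4, 5, 6, 7], T = [8]

Max-flow min-cut theorem verified: both equal 13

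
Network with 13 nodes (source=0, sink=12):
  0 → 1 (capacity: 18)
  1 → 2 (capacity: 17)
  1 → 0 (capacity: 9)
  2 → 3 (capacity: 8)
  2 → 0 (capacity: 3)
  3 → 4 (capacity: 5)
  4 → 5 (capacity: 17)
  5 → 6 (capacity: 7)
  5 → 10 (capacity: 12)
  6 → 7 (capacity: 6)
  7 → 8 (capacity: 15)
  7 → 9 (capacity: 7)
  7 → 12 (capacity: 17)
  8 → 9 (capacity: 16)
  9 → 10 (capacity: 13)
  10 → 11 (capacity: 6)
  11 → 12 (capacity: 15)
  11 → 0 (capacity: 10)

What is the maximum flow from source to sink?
Maximum flow = 5

Max flow: 5

Flow assignment:
  0 → 1: 8/18
  1 → 2: 8/17
  2 → 3: 5/8
  2 → 0: 3/3
  3 → 4: 5/5
  4 → 5: 5/17
  5 → 6: 5/7
  6 → 7: 5/6
  7 → 12: 5/17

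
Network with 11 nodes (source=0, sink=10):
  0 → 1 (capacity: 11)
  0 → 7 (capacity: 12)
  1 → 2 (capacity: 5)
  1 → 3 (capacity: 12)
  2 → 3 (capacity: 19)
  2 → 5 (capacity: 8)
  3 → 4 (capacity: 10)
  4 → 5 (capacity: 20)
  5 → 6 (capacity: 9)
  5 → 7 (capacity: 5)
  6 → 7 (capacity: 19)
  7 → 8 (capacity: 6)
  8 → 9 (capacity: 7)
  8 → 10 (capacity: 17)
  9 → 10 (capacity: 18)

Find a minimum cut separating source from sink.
Min cut value = 6, edges: (7,8)

Min cut value: 6
Partition: S = [0, 1, 2, 3, 4, 5, 6, 7], T = [8, 9, 10]
Cut edges: (7,8)

By max-flow min-cut theorem, max flow = min cut = 6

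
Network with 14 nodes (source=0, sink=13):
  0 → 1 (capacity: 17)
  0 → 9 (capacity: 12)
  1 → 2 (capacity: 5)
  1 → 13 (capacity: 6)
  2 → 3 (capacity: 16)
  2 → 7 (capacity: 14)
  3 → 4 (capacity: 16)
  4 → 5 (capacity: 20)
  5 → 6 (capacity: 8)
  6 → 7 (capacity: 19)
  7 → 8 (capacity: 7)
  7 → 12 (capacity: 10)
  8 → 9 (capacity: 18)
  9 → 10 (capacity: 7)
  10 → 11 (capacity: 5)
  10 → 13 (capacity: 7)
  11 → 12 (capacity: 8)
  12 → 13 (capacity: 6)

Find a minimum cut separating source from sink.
Min cut value = 18, edges: (1,2), (1,13), (9,10)

Min cut value: 18
Partition: S = [0, 1, 8, 9], T = [2, 3, 4, 5, 6, 7, 10, 11, 12, 13]
Cut edges: (1,2), (1,13), (9,10)

By max-flow min-cut theorem, max flow = min cut = 18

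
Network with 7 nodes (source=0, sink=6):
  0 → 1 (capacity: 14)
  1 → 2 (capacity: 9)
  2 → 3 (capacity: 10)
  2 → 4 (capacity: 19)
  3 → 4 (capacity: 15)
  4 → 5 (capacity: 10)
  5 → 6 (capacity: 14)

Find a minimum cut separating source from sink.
Min cut value = 9, edges: (1,2)

Min cut value: 9
Partition: S = [0, 1], T = [2, 3, 4, 5, 6]
Cut edges: (1,2)

By max-flow min-cut theorem, max flow = min cut = 9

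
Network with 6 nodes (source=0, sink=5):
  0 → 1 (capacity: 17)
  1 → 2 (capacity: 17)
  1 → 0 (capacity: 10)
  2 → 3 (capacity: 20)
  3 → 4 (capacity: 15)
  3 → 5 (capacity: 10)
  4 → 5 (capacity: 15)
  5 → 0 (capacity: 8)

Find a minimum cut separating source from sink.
Min cut value = 17, edges: (1,2)

Min cut value: 17
Partition: S = [0, 1], T = [2, 3, 4, 5]
Cut edges: (1,2)

By max-flow min-cut theorem, max flow = min cut = 17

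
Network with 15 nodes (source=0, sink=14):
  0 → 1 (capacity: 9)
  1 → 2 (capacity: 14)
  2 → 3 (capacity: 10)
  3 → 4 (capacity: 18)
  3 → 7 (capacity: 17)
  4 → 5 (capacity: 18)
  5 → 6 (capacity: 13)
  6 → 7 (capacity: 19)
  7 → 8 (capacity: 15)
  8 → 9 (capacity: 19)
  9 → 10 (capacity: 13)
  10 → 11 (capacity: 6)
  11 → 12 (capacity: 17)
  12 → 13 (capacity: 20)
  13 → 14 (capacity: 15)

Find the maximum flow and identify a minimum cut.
Max flow = 6, Min cut edges: (10,11)

Maximum flow: 6
Minimum cut: (10,11)
Partition: S = [0, 1, 2, 3, 4, 5, 6, 7, 8, 9, 10], T = [11, 12, 13, 14]

Max-flow min-cut theorem verified: both equal 6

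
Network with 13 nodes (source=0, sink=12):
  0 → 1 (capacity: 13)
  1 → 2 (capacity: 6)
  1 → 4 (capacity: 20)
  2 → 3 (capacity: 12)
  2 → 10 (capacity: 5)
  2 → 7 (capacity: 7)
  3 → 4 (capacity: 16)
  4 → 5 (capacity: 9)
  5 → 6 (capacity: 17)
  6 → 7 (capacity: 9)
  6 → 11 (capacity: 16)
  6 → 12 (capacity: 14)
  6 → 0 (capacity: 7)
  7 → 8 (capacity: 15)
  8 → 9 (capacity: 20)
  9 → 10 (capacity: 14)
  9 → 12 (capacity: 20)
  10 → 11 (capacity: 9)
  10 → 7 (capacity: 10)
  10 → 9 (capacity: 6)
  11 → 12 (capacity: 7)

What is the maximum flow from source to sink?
Maximum flow = 13

Max flow: 13

Flow assignment:
  0 → 1: 13/13
  1 → 2: 6/6
  1 → 4: 7/20
  2 → 10: 5/5
  2 → 7: 1/7
  4 → 5: 7/9
  5 → 6: 7/17
  6 → 12: 7/14
  7 → 8: 1/15
  8 → 9: 1/20
  9 → 12: 6/20
  10 → 9: 5/6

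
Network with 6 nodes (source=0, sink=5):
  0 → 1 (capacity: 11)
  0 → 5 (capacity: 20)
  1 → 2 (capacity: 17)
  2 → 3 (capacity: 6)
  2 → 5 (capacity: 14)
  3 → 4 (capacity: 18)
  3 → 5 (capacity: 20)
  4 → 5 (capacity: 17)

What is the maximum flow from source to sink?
Maximum flow = 31

Max flow: 31

Flow assignment:
  0 → 1: 11/11
  0 → 5: 20/20
  1 → 2: 11/17
  2 → 5: 11/14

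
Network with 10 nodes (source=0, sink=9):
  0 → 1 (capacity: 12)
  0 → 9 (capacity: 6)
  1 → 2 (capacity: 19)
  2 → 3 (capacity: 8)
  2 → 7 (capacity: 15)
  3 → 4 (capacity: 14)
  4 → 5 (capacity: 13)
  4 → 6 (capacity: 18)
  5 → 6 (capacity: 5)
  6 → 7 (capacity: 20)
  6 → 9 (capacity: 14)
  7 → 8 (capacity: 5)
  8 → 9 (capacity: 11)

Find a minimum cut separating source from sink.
Min cut value = 18, edges: (0,1), (0,9)

Min cut value: 18
Partition: S = [0], T = [1, 2, 3, 4, 5, 6, 7, 8, 9]
Cut edges: (0,1), (0,9)

By max-flow min-cut theorem, max flow = min cut = 18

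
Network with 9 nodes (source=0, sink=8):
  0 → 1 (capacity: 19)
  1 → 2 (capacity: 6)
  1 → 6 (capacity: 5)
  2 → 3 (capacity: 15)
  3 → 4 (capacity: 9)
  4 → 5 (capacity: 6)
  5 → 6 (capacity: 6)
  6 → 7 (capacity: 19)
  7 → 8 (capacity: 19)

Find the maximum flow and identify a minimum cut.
Max flow = 11, Min cut edges: (1,6), (5,6)

Maximum flow: 11
Minimum cut: (1,6), (5,6)
Partition: S = [0, 1, 2, 3, 4, 5], T = [6, 7, 8]

Max-flow min-cut theorem verified: both equal 11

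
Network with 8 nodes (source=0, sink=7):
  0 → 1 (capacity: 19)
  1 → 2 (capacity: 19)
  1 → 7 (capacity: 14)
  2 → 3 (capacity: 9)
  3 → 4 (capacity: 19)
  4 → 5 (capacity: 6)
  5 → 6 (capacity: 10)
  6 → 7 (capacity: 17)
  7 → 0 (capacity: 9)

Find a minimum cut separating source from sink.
Min cut value = 19, edges: (0,1)

Min cut value: 19
Partition: S = [0], T = [1, 2, 3, 4, 5, 6, 7]
Cut edges: (0,1)

By max-flow min-cut theorem, max flow = min cut = 19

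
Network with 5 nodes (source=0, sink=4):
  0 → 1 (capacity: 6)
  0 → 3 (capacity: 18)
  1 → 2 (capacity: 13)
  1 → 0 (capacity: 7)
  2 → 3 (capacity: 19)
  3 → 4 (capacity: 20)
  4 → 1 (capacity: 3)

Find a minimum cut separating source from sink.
Min cut value = 20, edges: (3,4)

Min cut value: 20
Partition: S = [0, 1, 2, 3], T = [4]
Cut edges: (3,4)

By max-flow min-cut theorem, max flow = min cut = 20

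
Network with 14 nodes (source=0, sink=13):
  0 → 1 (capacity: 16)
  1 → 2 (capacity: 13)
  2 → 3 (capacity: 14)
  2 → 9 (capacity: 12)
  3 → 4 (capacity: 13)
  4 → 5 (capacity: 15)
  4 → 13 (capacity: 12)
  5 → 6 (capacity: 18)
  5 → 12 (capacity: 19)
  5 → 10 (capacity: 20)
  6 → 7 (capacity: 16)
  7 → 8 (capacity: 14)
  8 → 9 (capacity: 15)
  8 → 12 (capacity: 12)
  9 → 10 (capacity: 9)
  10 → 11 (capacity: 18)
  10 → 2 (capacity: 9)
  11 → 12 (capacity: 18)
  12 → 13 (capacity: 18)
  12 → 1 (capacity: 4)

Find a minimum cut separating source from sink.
Min cut value = 13, edges: (1,2)

Min cut value: 13
Partition: S = [0, 1], T = [2, 3, 4, 5, 6, 7, 8, 9, 10, 11, 12, 13]
Cut edges: (1,2)

By max-flow min-cut theorem, max flow = min cut = 13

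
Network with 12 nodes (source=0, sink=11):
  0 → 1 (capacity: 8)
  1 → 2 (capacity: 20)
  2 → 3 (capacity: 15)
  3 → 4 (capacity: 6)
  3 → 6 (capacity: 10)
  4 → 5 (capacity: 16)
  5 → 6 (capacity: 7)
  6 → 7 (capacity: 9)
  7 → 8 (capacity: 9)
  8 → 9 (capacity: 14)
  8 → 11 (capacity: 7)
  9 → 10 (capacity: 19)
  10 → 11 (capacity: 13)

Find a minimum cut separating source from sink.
Min cut value = 8, edges: (0,1)

Min cut value: 8
Partition: S = [0], T = [1, 2, 3, 4, 5, 6, 7, 8, 9, 10, 11]
Cut edges: (0,1)

By max-flow min-cut theorem, max flow = min cut = 8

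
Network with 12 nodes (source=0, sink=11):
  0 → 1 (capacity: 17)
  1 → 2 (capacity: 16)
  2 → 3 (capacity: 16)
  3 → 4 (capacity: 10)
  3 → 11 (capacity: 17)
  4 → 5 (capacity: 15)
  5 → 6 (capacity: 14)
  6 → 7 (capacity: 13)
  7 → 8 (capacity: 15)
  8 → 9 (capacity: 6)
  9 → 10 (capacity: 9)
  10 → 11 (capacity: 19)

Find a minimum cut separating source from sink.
Min cut value = 16, edges: (2,3)

Min cut value: 16
Partition: S = [0, 1, 2], T = [3, 4, 5, 6, 7, 8, 9, 10, 11]
Cut edges: (2,3)

By max-flow min-cut theorem, max flow = min cut = 16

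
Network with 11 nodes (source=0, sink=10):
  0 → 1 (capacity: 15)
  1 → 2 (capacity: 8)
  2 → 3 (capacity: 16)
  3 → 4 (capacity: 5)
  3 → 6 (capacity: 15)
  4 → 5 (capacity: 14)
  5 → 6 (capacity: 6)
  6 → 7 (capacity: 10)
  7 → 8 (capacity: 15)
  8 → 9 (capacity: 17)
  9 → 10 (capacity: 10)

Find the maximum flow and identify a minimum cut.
Max flow = 8, Min cut edges: (1,2)

Maximum flow: 8
Minimum cut: (1,2)
Partition: S = [0, 1], T = [2, 3, 4, 5, 6, 7, 8, 9, 10]

Max-flow min-cut theorem verified: both equal 8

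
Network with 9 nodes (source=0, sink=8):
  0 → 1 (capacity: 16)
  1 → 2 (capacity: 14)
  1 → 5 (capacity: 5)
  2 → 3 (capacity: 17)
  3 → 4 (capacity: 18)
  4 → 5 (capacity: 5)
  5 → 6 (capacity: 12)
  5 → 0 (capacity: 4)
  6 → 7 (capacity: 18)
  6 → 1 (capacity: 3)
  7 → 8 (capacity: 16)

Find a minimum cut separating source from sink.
Min cut value = 10, edges: (1,5), (4,5)

Min cut value: 10
Partition: S = [0, 1, 2, 3, 4], T = [5, 6, 7, 8]
Cut edges: (1,5), (4,5)

By max-flow min-cut theorem, max flow = min cut = 10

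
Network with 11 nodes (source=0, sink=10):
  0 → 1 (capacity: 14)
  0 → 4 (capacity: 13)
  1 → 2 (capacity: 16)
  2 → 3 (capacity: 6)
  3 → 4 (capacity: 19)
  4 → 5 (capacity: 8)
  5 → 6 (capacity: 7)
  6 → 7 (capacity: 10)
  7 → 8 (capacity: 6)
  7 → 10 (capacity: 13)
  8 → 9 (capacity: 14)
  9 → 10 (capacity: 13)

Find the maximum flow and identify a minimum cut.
Max flow = 7, Min cut edges: (5,6)

Maximum flow: 7
Minimum cut: (5,6)
Partition: S = [0, 1, 2, 3, 4, 5], T = [6, 7, 8, 9, 10]

Max-flow min-cut theorem verified: both equal 7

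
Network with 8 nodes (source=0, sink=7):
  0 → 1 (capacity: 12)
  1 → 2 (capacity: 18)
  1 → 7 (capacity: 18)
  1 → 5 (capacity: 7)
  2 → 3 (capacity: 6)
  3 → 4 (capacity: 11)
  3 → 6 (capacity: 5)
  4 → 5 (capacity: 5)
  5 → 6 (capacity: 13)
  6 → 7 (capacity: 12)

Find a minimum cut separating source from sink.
Min cut value = 12, edges: (0,1)

Min cut value: 12
Partition: S = [0], T = [1, 2, 3, 4, 5, 6, 7]
Cut edges: (0,1)

By max-flow min-cut theorem, max flow = min cut = 12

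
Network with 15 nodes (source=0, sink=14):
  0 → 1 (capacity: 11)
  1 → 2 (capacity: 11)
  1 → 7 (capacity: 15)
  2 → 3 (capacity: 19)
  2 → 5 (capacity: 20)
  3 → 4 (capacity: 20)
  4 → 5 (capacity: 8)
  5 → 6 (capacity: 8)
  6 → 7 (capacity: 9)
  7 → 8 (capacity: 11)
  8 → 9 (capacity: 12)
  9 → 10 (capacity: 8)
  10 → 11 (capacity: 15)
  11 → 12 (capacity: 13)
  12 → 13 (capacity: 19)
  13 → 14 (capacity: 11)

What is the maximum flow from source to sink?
Maximum flow = 8

Max flow: 8

Flow assignment:
  0 → 1: 8/11
  1 → 7: 8/15
  7 → 8: 8/11
  8 → 9: 8/12
  9 → 10: 8/8
  10 → 11: 8/15
  11 → 12: 8/13
  12 → 13: 8/19
  13 → 14: 8/11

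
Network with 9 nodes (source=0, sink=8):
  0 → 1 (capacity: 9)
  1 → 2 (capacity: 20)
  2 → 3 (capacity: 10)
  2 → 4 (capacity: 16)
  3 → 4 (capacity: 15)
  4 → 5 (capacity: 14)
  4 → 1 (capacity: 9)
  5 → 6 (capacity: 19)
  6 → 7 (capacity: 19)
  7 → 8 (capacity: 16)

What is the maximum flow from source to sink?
Maximum flow = 9

Max flow: 9

Flow assignment:
  0 → 1: 9/9
  1 → 2: 9/20
  2 → 4: 9/16
  4 → 5: 9/14
  5 → 6: 9/19
  6 → 7: 9/19
  7 → 8: 9/16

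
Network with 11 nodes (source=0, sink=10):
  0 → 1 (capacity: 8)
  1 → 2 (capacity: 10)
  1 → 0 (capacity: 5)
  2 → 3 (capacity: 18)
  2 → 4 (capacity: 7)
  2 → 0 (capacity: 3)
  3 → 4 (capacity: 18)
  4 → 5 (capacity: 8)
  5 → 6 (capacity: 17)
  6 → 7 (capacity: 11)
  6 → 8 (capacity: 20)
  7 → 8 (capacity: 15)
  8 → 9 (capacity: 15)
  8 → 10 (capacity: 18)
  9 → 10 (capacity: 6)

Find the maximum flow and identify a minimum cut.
Max flow = 8, Min cut edges: (4,5)

Maximum flow: 8
Minimum cut: (4,5)
Partition: S = [0, 1, 2, 3, 4], T = [5, 6, 7, 8, 9, 10]

Max-flow min-cut theorem verified: both equal 8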